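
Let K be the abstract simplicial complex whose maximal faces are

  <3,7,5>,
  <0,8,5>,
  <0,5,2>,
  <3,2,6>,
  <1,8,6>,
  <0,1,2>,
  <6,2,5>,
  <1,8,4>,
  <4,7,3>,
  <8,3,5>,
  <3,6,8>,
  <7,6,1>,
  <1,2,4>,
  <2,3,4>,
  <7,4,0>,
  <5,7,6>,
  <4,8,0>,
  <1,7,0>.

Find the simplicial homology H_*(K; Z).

H_0 = Z,  H_1 = Z × Z/2,  H_2 = 0.

We work with the vertex ordering 0 < 1 < 2 < 3 < 4 < 5 < 6 < 7 < 8. The simplices of K, each written with vertices in increasing order, are:

  0-simplices (9): [0], [1], [2], [3], [4], [5], [6], [7], [8]
  1-simplices (27): (27 of them)
  2-simplices (18): [0,1,2], [0,1,7], [0,2,5], [0,4,7], [0,4,8], [0,5,8], [1,2,4], [1,4,8], [1,6,7], [1,6,8], [2,3,4], [2,3,6], [2,5,6], [3,4,7], [3,5,7], [3,5,8], [3,6,8], [5,6,7]

giving chain groups C_0 ≅ Z^9, C_1 ≅ Z^27, C_2 ≅ Z^18.

Boundary ∂_1: C_1 → C_0 maps an edge to its endpoints' difference, ∂[p,q] = q − p.
The resulting 9×27 matrix has rank 8, and its Smith normal form has invariant factors (1,1,1,1,1,1,1,1).

∂_2: C_2 → C_1 maps a triangle to the signed sum of its edges. For instance
  ∂[2,3,4] = [3,4] − [2,4] + [2,3],
  ∂[1,4,8] = [4,8] − [1,8] + [1,4].
The 27×18 boundary matrix has rank 18 and Smith normal form diag(1,1,1,1,1,1,1,1,1,1,1,1,1,1,1,1,1,2).

From H_k ≅ ker(∂_k) / im(∂_{k+1}) we obtain:

  H_0: rank C_0 − rank ∂_1 = 9 − 8 = 1, and the invariant factors of ∂_1 are all 1, so H_0 = Z.
  H_1: rank ker ∂_1 − rank ∂_2 = (27 − 8) − 18 = 1, and ∂_2 has invariant factor 2 > 1, so H_1 = Z × Z/2.
  H_2: rank ker ∂_2 − rank ∂_3 = (18 − 18) − 0 = 0, and there is no ∂_3, so H_2 = 0.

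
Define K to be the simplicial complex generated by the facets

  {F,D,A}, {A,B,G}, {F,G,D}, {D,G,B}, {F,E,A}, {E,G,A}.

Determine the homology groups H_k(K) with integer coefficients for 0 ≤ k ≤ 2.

H_0 ≅ Z,  H_1 ≅ Z,  H_2 = 0.

Fix the vertex order A < B < D < E < F < G and write every simplex with vertices in increasing order. Then dim K = 2 and the simplices of K are:

  0-simplices (6): A, B, D, E, F, G
  1-simplices (12): AB, AD, AE, AF, AG, BD, BG, DF, DG, EF, EG, FG
  2-simplices (6): ABG, ADF, AEF, AEG, BDG, DFG

so the chain groups are C_0 ≅ Z^6, C_1 ≅ Z^12, C_2 ≅ Z^6.

∂_1: C_1 → C_0 sends each edge [p,q] (with p < q) to q − p. For instance
  ∂BG = G − B.
The 6×12 boundary matrix has rank 5 and Smith normal form diag(1,1,1,1,1).

∂_2: C_2 → C_1 sends each 2-simplex [p,q,r] to [q,r] − [p,r] + [p,q]. For instance
  ∂BDG = DG − BG + BD,
  ∂ADF = DF − AF + AD.
The resulting 12×6 matrix has rank 6, and its Smith normal form has invariant factors (1,1,1,1,1,1).

Reading off H_k = ker ∂_k / im ∂_{k+1}:

  H_0: rank C_0 − rank ∂_1 = 6 − 5 = 1, and the invariant factors of ∂_1 are all 1, so H_0 ≅ Z.
  H_1: rank ker ∂_1 − rank ∂_2 = (12 − 5) − 6 = 1, and the invariant factors of ∂_2 are all 1, so H_1 ≅ Z.
  H_2: rank ker ∂_2 − rank ∂_3 = (6 − 6) − 0 = 0, and there is no ∂_3, so H_2 ≅ 0.

As a check, the Euler characteristic is 6 − 12 + 6 = 0, which agrees with 1 − 1 + 0 = 0.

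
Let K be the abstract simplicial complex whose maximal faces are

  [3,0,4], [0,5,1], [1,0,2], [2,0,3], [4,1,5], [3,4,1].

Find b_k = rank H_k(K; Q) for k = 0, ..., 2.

Take the total order 0 < 1 < 2 < 3 < 4 < 5 on the vertex set. Then K (dimension 2) consists of the simplices:

  0-simplices (6): [0], [1], [2], [3], [4], [5]
  1-simplices (12): [0,1], [0,2], [0,3], [0,4], [0,5], [1,2], [1,3], [1,4], [1,5], [2,3], [3,4], [4,5]
  2-simplices (6): [0,1,2], [0,1,5], [0,2,3], [0,3,4], [1,3,4], [1,4,5]

giving chain groups C_0 ≅ Z^6, C_1 ≅ Z^12, C_2 ≅ Z^6.

∂_1: C_1 → C_0 maps an edge to its endpoints' difference, ∂[p,q] = q − p.
As a 6×12 matrix over Z this has rank 5, with invariant factors (1,1,1,1,1).

Boundary ∂_2: C_2 → C_1 acts by ∂[p,q,r] = [q,r] − [p,r] + [p,q]. For instance
  ∂[1,3,4] = [3,4] − [1,4] + [1,3],
  ∂[1,4,5] = [4,5] − [1,5] + [1,4].
As a 12×6 matrix over Z this has rank 6, with invariant factors (1,1,1,1,1,1).

Now H_k = ker ∂_k / im ∂_{k+1}, so:

  H_0: rank C_0 − rank ∂_1 = 6 − 5 = 1, and the invariant factors of ∂_1 are all 1, so H_0 ≅ Z.
  H_1: rank ker ∂_1 − rank ∂_2 = (12 − 5) − 6 = 1, and the invariant factors of ∂_2 are all 1, so H_1 ≅ Z.
  H_2: rank ker ∂_2 − rank ∂_3 = (6 − 6) − 0 = 0, and there is no ∂_3, so H_2 ≅ 0.

As a check, the Euler characteristic is 6 − 12 + 6 = 0, which agrees with 1 − 1 + 0 = 0.

Hence the Betti numbers are b_0 = 1, b_1 = 1, b_2 = 0.

b_0 = 1, b_1 = 1, b_2 = 0.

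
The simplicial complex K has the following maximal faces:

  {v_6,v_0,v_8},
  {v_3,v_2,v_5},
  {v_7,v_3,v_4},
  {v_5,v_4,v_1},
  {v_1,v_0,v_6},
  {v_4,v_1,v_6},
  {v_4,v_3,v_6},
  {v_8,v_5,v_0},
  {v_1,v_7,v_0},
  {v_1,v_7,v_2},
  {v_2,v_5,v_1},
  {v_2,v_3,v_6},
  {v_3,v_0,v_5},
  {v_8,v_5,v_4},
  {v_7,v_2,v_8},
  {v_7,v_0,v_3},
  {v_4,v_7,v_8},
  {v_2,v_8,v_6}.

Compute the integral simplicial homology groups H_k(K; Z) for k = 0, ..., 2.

Take the total order v_0 < v_1 < v_2 < v_3 < v_4 < v_5 < v_6 < v_7 < v_8 on the vertex set. Then K (dimension 2) consists of the simplices:

  0-simplices (9): [v_0], [v_1], [v_2], [v_3], [v_4], [v_5], [v_6], [v_7], [v_8]
  1-simplices (27): (27 of them)
  2-simplices (18): (18 of them)

Hence C_0 ≅ Z^9, C_1 ≅ Z^27, C_2 ≅ Z^18.

∂_1: C_1 → C_0 is given by ∂[p,q] = [q] − [p].
This gives a 9×27 integer matrix of rank 8; reducing to Smith normal form yields diagonal entries (1,1,1,1,1,1,1,1).

∂_2: C_2 → C_1 sends each 2-simplex [p,q,r] to [q,r] − [p,r] + [p,q]. For instance
  ∂[v_2,v_3,v_6] = [v_3,v_6] − [v_2,v_6] + [v_2,v_3],
  ∂[v_4,v_5,v_8] = [v_5,v_8] − [v_4,v_8] + [v_4,v_5].
The 27×18 boundary matrix has rank 17 and Smith normal form diag(1,1,1,1,1,1,1,1,1,1,1,1,1,1,1,1,1).

Now H_k = ker ∂_k / im ∂_{k+1}, so:

  H_0: rank C_0 − rank ∂_1 = 9 − 8 = 1, and the invariant factors of ∂_1 are all 1, so H_0 ≅ Z.
  H_1: rank ker ∂_1 − rank ∂_2 = (27 − 8) − 17 = 2, and the invariant factors of ∂_2 are all 1, so H_1 ≅ Z^2.
  H_2: rank ker ∂_2 − rank ∂_3 = (18 − 17) − 0 = 1, and there is no ∂_3, so H_2 ≅ Z.

(K is a triangulation of the torus T^2.)

H_0 = Z,  H_1 = Z^2,  H_2 = Z.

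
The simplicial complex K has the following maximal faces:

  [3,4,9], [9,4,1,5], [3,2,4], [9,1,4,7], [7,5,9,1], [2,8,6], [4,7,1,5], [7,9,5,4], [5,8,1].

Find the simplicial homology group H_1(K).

Take the total order 1 < 2 < 3 < 4 < 5 < 6 < 7 < 8 < 9 on the vertex set. Then K (dimension 3) consists of the simplices:

  0-simplices (9): [1], [2], [3], [4], [5], [6], [7], [8], [9]
  1-simplices (19): [1,4], [1,5], [1,7], [1,8], [1,9], [2,3], [2,4], [2,6], [2,8], [3,4], [3,9], [4,5], [4,7], [4,9], [5,7], [5,8], [5,9], [6,8], [7,9]
  2-simplices (14): [1,4,5], [1,4,7], [1,4,9], [1,5,7], [1,5,8], [1,5,9], [1,7,9], [2,3,4], [2,6,8], [3,4,9], [4,5,7], [4,5,9], [4,7,9], [5,7,9]
  3-simplices (5): [1,4,5,7], [1,4,5,9], [1,4,7,9], [1,5,7,9], [4,5,7,9]

so the chain groups are C_0 ≅ Z^9, C_1 ≅ Z^19, C_2 ≅ Z^14, C_3 ≅ Z^5.

The boundary map ∂_1: C_1 → C_0 maps an edge to its endpoints' difference, ∂[p,q] = q − p. For instance
  ∂[4,5] = [5] − [4].
The 9×19 boundary matrix has rank 8 and Smith normal form diag(1,1,1,1,1,1,1,1).

Boundary ∂_2: C_2 → C_1 sends each 2-simplex [p,q,r] to [q,r] − [p,r] + [p,q]. For instance
  ∂[5,7,9] = [7,9] − [5,9] + [5,7],
  ∂[3,4,9] = [4,9] − [3,9] + [3,4].
As a 19×14 matrix over Z this has rank 10, with invariant factors (1,1,1,1,1,1,1,1,1,1).

The boundary map ∂_3: C_3 → C_2 sends each 3-simplex σ to the alternating sum Σ_i (−1)^i (σ with its i-th vertex removed). For instance
  ∂[1,4,7,9] = [4,7,9] − [1,7,9] + [1,4,9] − [1,4,7],
  ∂[1,5,7,9] = [5,7,9] − [1,7,9] + [1,5,9] − [1,5,7].
As a 14×5 matrix over Z this has rank 4, with invariant factors (1,1,1,1).

Computing H_k = (kernel of ∂_k) / (image of ∂_{k+1}):

  H_1: rank ker ∂_1 − rank ∂_2 = (19 − 8) − 10 = 1, and the invariant factors of ∂_2 are all 1, so H_1 ≅ Z.

H_1 ≅ Z.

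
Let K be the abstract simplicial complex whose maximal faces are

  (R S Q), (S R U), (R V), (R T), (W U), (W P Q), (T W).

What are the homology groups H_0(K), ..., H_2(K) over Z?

Order the vertices as P < Q < R < S < T < U < V < W. Listing each simplex with vertices in this order, K has dimension 2 with simplices:

  0-simplices (8): P, Q, R, S, T, U, V, W
  1-simplices (12): PQ, PW, QR, QS, QW, RS, RT, RU, RV, SU, TW, UW
  2-simplices (3): PQW, QRS, RSU

giving chain groups C_0 ≅ Z^8, C_1 ≅ Z^12, C_2 ≅ Z^3.

Boundary ∂_1: C_1 → C_0 maps an edge to its endpoints' difference, ∂[p,q] = q − p. For instance
  ∂RT = T − R.
The 8×12 boundary matrix has rank 7 and Smith normal form diag(1,1,1,1,1,1,1).

The boundary map ∂_2: C_2 → C_1 sends each 2-simplex [p,q,r] to [q,r] − [p,r] + [p,q]. For instance
  ∂QRS = RS − QS + QR,
  ∂RSU = SU − RU + RS.
As a 12×3 matrix over Z this has rank 3, with invariant factors (1,1,1).

Reading off H_k = ker ∂_k / im ∂_{k+1}:

  H_0: rank C_0 − rank ∂_1 = 8 − 7 = 1, and the invariant factors of ∂_1 are all 1, so H_0 = Z.
  H_1: rank ker ∂_1 − rank ∂_2 = (12 − 7) − 3 = 2, and the invariant factors of ∂_2 are all 1, so H_1 = Z^2.
  H_2: rank ker ∂_2 − rank ∂_3 = (3 − 3) − 0 = 0, and there is no ∂_3, so H_2 = 0.

H_0 = Z,  H_1 = Z^2,  H_2 = 0.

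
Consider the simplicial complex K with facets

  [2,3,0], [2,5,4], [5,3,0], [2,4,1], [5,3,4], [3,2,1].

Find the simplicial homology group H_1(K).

We work with the vertex ordering 0 < 1 < 2 < 3 < 4 < 5. The simplices of K, each written with vertices in increasing order, are:

  0-simplices (6): [0], [1], [2], [3], [4], [5]
  1-simplices (12): [0,2], [0,3], [0,5], [1,2], [1,3], [1,4], [2,3], [2,4], [2,5], [3,4], [3,5], [4,5]
  2-simplices (6): [0,2,3], [0,3,5], [1,2,3], [1,2,4], [2,4,5], [3,4,5]

so the chain groups are C_0 ≅ Z^6, C_1 ≅ Z^12, C_2 ≅ Z^6.

The boundary map ∂_1: C_1 → C_0 is given by ∂[p,q] = [q] − [p]. For instance
  ∂[0,5] = [5] − [0].
The 6×12 boundary matrix has rank 5 and Smith normal form diag(1,1,1,1,1).

The boundary map ∂_2: C_2 → C_1 sends each 2-simplex [p,q,r] to [q,r] − [p,r] + [p,q]. For instance
  ∂[1,2,4] = [2,4] − [1,4] + [1,2],
  ∂[3,4,5] = [4,5] − [3,5] + [3,4].
This gives a 12×6 integer matrix of rank 6; reducing to Smith normal form yields diagonal entries (1,1,1,1,1,1).

Computing H_k = (kernel of ∂_k) / (image of ∂_{k+1}):

  H_1: rank ker ∂_1 − rank ∂_2 = (12 − 5) − 6 = 1, and the invariant factors of ∂_2 are all 1, so H_1 ≅ Z.

H_1 = Z.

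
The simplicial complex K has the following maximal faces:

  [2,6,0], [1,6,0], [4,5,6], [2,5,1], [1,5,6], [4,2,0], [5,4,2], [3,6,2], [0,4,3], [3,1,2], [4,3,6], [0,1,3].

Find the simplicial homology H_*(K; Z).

H_0 = Z,  H_1 = Z/2,  H_2 = 0.

We work with the vertex ordering 0 < 1 < 2 < 3 < 4 < 5 < 6. The simplices of K, each written with vertices in increasing order, are:

  0-simplices (7): [0], [1], [2], [3], [4], [5], [6]
  1-simplices (18): [0,1], [0,2], [0,3], [0,4], [0,6], [1,2], [1,3], [1,5], [1,6], [2,3], [2,4], [2,5], [2,6], [3,4], [3,6], [4,5], [4,6], [5,6]
  2-simplices (12): [0,1,3], [0,1,6], [0,2,4], [0,2,6], [0,3,4], [1,2,3], [1,2,5], [1,5,6], [2,3,6], [2,4,5], [3,4,6], [4,5,6]

Hence C_0 ≅ Z^7, C_1 ≅ Z^18, C_2 ≅ Z^12.

Boundary ∂_1: C_1 → C_0 sends each edge [p,q] (with p < q) to q − p.
As a 7×18 matrix over Z this has rank 6, with invariant factors (1,1,1,1,1,1).

The boundary map ∂_2: C_2 → C_1 sends each 2-simplex [p,q,r] to [q,r] − [p,r] + [p,q]. For instance
  ∂[0,1,3] = [1,3] − [0,3] + [0,1],
  ∂[4,5,6] = [5,6] − [4,6] + [4,5].
As a 18×12 matrix over Z this has rank 12, with invariant factors (1,1,1,1,1,1,1,1,1,1,1,2).

From H_k ≅ ker(∂_k) / im(∂_{k+1}) we obtain:

  H_0: rank C_0 − rank ∂_1 = 7 − 6 = 1, and the invariant factors of ∂_1 are all 1, so H_0 = Z.
  H_1: rank ker ∂_1 − rank ∂_2 = (18 − 6) − 12 = 0, and ∂_2 has invariant factor 2 > 1, so H_1 = Z/2.
  H_2: rank ker ∂_2 − rank ∂_3 = (12 − 12) − 0 = 0, and there is no ∂_3, so H_2 = 0.

(K is a triangulation of the real projective plane RP^2.)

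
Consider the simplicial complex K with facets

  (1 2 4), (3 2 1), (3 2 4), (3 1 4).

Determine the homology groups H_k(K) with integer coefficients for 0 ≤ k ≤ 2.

We work with the vertex ordering 1 < 2 < 3 < 4. The simplices of K, each written with vertices in increasing order, are:

  0-simplices (4): [1], [2], [3], [4]
  1-simplices (6): [1,2], [1,3], [1,4], [2,3], [2,4], [3,4]
  2-simplices (4): [1,2,3], [1,2,4], [1,3,4], [2,3,4]

so the chain groups are C_0 ≅ Z^4, C_1 ≅ Z^6, C_2 ≅ Z^4.

Boundary ∂_1: C_1 → C_0 is given by ∂[p,q] = [q] − [p].
The 4×6 boundary matrix has rank 3 and Smith normal form diag(1,1,1).

∂_2: C_2 → C_1 maps a triangle to the signed sum of its edges. For instance
  ∂[1,3,4] = [3,4] − [1,4] + [1,3],
  ∂[1,2,4] = [2,4] − [1,4] + [1,2].
This gives a 6×4 integer matrix of rank 3; reducing to Smith normal form yields diagonal entries (1,1,1).

From H_k ≅ ker(∂_k) / im(∂_{k+1}) we obtain:

  H_0: rank C_0 − rank ∂_1 = 4 − 3 = 1, and the invariant factors of ∂_1 are all 1, so H_0 ≅ Z.
  H_1: rank ker ∂_1 − rank ∂_2 = (6 − 3) − 3 = 0, and the invariant factors of ∂_2 are all 1, so H_1 ≅ 0.
  H_2: rank ker ∂_2 − rank ∂_3 = (4 − 3) − 0 = 1, and there is no ∂_3, so H_2 ≅ Z.

H_0 = Z,  H_1 = 0,  H_2 = Z.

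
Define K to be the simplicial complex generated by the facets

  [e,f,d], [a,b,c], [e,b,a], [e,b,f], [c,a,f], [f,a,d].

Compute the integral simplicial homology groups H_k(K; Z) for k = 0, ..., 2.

H_0 ≅ Z,  H_1 ≅ Z,  H_2 = 0.

Fix the vertex order a < b < c < d < e < f and write every simplex with vertices in increasing order. Then dim K = 2 and the simplices of K are:

  0-simplices (6): a, b, c, d, e, f
  1-simplices (12): ab, ac, ad, ae, af, bc, be, bf, cf, de, df, ef
  2-simplices (6): abc, abe, acf, adf, bef, def

so the chain groups are C_0 ≅ Z^6, C_1 ≅ Z^12, C_2 ≅ Z^6.

Boundary ∂_1: C_1 → C_0 is given by ∂[p,q] = [q] − [p]. For instance
  ∂bc = c − b.
As a 6×12 matrix over Z this has rank 5, with invariant factors (1,1,1,1,1).

The boundary map ∂_2: C_2 → C_1 sends each 2-simplex [p,q,r] to [q,r] − [p,r] + [p,q]. For instance
  ∂acf = cf − af + ac,
  ∂bef = ef − bf + be.
This gives a 12×6 integer matrix of rank 6; reducing to Smith normal form yields diagonal entries (1,1,1,1,1,1).

Computing H_k = (kernel of ∂_k) / (image of ∂_{k+1}):

  H_0: rank C_0 − rank ∂_1 = 6 − 5 = 1, and the invariant factors of ∂_1 are all 1, so H_0 = Z.
  H_1: rank ker ∂_1 − rank ∂_2 = (12 − 5) − 6 = 1, and the invariant factors of ∂_2 are all 1, so H_1 = Z.
  H_2: rank ker ∂_2 − rank ∂_3 = (6 − 6) − 0 = 0, and there is no ∂_3, so H_2 = 0.

(K is a triangulation of the cylinder S^1 x I.)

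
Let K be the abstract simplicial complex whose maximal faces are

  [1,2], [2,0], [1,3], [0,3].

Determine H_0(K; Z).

H_0 = Z.

We work with the vertex ordering 0 < 1 < 2 < 3. The simplices of K, each written with vertices in increasing order, are:

  0-simplices (4): [0], [1], [2], [3]
  1-simplices (4): [0,2], [0,3], [1,2], [1,3]

so the chain groups are C_0 ≅ Z^4, C_1 ≅ Z^4.

Boundary ∂_1: C_1 → C_0 is given by ∂[p,q] = [q] − [p]. For instance
  ∂[1,2] = [2] − [1].
As a 4×4 matrix over Z this has rank 3, with invariant factors (1,1,1).

Computing H_k = (kernel of ∂_k) / (image of ∂_{k+1}):

  H_0: rank C_0 − rank ∂_1 = 4 − 3 = 1, and the invariant factors of ∂_1 are all 1, so H_0 ≅ Z.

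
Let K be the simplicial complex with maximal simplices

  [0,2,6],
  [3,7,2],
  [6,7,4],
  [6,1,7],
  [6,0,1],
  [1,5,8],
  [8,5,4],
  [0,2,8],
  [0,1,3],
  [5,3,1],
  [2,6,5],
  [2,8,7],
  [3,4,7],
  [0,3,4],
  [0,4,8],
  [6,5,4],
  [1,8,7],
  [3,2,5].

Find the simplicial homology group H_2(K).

Fix the vertex order 0 < 1 < 2 < 3 < 4 < 5 < 6 < 7 < 8 and write every simplex with vertices in increasing order. Then dim K = 2 and the simplices of K are:

  0-simplices (9): [0], [1], [2], [3], [4], [5], [6], [7], [8]
  1-simplices (27): (27 of them)
  2-simplices (18): [0,1,3], [0,1,6], [0,2,6], [0,2,8], [0,3,4], [0,4,8], [1,3,5], [1,5,8], [1,6,7], [1,7,8], [2,3,5], [2,3,7], [2,5,6], [2,7,8], [3,4,7], [4,5,6], [4,5,8], [4,6,7]

giving chain groups C_0 ≅ Z^9, C_1 ≅ Z^27, C_2 ≅ Z^18.

Boundary ∂_1: C_1 → C_0 sends each edge [p,q] (with p < q) to q − p. For instance
  ∂[4,5] = [5] − [4].
As a 9×27 matrix over Z this has rank 8, with invariant factors (1,1,1,1,1,1,1,1).

The boundary map ∂_2: C_2 → C_1 maps a triangle to the signed sum of its edges. For instance
  ∂[0,1,3] = [1,3] − [0,3] + [0,1],
  ∂[3,4,7] = [4,7] − [3,7] + [3,4].
The resulting 27×18 matrix has rank 17, and its Smith normal form has invariant factors (1,1,1,1,1,1,1,1,1,1,1,1,1,1,1,1,1).

Reading off H_k = ker ∂_k / im ∂_{k+1}:

  H_2: rank ker ∂_2 − rank ∂_3 = (18 − 17) − 0 = 1, and there is no ∂_3, so H_2 = Z.

H_2 ≅ Z.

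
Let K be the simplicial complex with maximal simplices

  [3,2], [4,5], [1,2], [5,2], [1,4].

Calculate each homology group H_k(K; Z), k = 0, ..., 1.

H_0 ≅ Z,  H_1 ≅ Z.

We work with the vertex ordering 1 < 2 < 3 < 4 < 5. The simplices of K, each written with vertices in increasing order, are:

  0-simplices (5): [1], [2], [3], [4], [5]
  1-simplices (5): [1,2], [1,4], [2,3], [2,5], [4,5]

giving chain groups C_0 ≅ Z^5, C_1 ≅ Z^5.

∂_1: C_1 → C_0 is given by ∂[p,q] = [q] − [p].
The 5×5 boundary matrix has rank 4 and Smith normal form diag(1,1,1,1).

Computing H_k = (kernel of ∂_k) / (image of ∂_{k+1}):

  H_0: rank C_0 − rank ∂_1 = 5 − 4 = 1, and the invariant factors of ∂_1 are all 1, so H_0 ≅ Z.
  H_1: rank ker ∂_1 − rank ∂_2 = (5 − 4) − 0 = 1, and there is no ∂_2, so H_1 ≅ Z.

As a check, the Euler characteristic is 5 − 5 = 0, which agrees with 1 − 1 = 0.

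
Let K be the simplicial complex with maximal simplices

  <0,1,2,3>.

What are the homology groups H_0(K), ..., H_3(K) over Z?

Order the vertices as 0 < 1 < 2 < 3. Listing each simplex with vertices in this order, K has dimension 3 with simplices:

  0-simplices (4): [0], [1], [2], [3]
  1-simplices (6): [0,1], [0,2], [0,3], [1,2], [1,3], [2,3]
  2-simplices (4): [0,1,2], [0,1,3], [0,2,3], [1,2,3]
  3-simplices (1): [0,1,2,3]

giving chain groups C_0 ≅ Z^4, C_1 ≅ Z^6, C_2 ≅ Z^4, C_3 ≅ Z^1.

Boundary ∂_1: C_1 → C_0 sends each edge [p,q] (with p < q) to q − p. For instance
  ∂[2,3] = [3] − [2].
As a 4×6 matrix over Z this has rank 3, with invariant factors (1,1,1).

Boundary ∂_2: C_2 → C_1 sends each 2-simplex [p,q,r] to [q,r] − [p,r] + [p,q]. For instance
  ∂[1,2,3] = [2,3] − [1,3] + [1,2],
  ∂[0,2,3] = [2,3] − [0,3] + [0,2].
As a 6×4 matrix over Z this has rank 3, with invariant factors (1,1,1).

Boundary ∂_3: C_3 → C_2 sends each 3-simplex σ to the alternating sum Σ_i (−1)^i (σ with its i-th vertex removed). For instance
  ∂[0,1,2,3] = [1,2,3] − [0,2,3] + [0,1,3] − [0,1,2].
This gives a 4×1 integer matrix of rank 1; reducing to Smith normal form yields diagonal entries (1).

Now H_k = ker ∂_k / im ∂_{k+1}, so:

  H_0: rank C_0 − rank ∂_1 = 4 − 3 = 1, and the invariant factors of ∂_1 are all 1, so H_0 = Z.
  H_1: rank ker ∂_1 − rank ∂_2 = (6 − 3) − 3 = 0, and the invariant factors of ∂_2 are all 1, so H_1 = 0.
  H_2: rank ker ∂_2 − rank ∂_3 = (4 − 3) − 1 = 0, and the invariant factors of ∂_3 are all 1, so H_2 = 0.
  H_3: rank ker ∂_3 − rank ∂_4 = (1 − 1) − 0 = 0, and there is no ∂_4, so H_3 = 0.

H_0 = Z,  H_1 = 0,  H_2 = 0,  H_3 = 0.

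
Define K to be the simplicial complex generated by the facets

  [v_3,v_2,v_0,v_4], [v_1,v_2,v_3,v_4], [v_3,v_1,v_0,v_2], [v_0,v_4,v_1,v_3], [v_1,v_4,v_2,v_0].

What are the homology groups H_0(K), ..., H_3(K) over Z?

Order the vertices as v_0 < v_1 < v_2 < v_3 < v_4. Listing each simplex with vertices in this order, K has dimension 3 with simplices:

  0-simplices (5): [v_0], [v_1], [v_2], [v_3], [v_4]
  1-simplices (10): [v_0,v_1], [v_0,v_2], [v_0,v_3], [v_0,v_4], [v_1,v_2], [v_1,v_3], [v_1,v_4], [v_2,v_3], [v_2,v_4], [v_3,v_4]
  2-simplices (10): [v_0,v_1,v_2], [v_0,v_1,v_3], [v_0,v_1,v_4], [v_0,v_2,v_3], [v_0,v_2,v_4], [v_0,v_3,v_4], [v_1,v_2,v_3], [v_1,v_2,v_4], [v_1,v_3,v_4], [v_2,v_3,v_4]
  3-simplices (5): [v_0,v_1,v_2,v_3], [v_0,v_1,v_2,v_4], [v_0,v_1,v_3,v_4], [v_0,v_2,v_3,v_4], [v_1,v_2,v_3,v_4]

so the chain groups are C_0 ≅ Z^5, C_1 ≅ Z^10, C_2 ≅ Z^10, C_3 ≅ Z^5.

∂_1: C_1 → C_0 maps an edge to its endpoints' difference, ∂[p,q] = q − p.
The resulting 5×10 matrix has rank 4, and its Smith normal form has invariant factors (1,1,1,1).

∂_2: C_2 → C_1 sends each 2-simplex [p,q,r] to [q,r] − [p,r] + [p,q]. For instance
  ∂[v_0,v_2,v_4] = [v_2,v_4] − [v_0,v_4] + [v_0,v_2],
  ∂[v_0,v_3,v_4] = [v_3,v_4] − [v_0,v_4] + [v_0,v_3].
The resulting 10×10 matrix has rank 6, and its Smith normal form has invariant factors (1,1,1,1,1,1).

The boundary map ∂_3: C_3 → C_2 sends each 3-simplex σ to the alternating sum Σ_i (−1)^i (σ with its i-th vertex removed). For instance
  ∂[v_0,v_1,v_2,v_4] = [v_1,v_2,v_4] − [v_0,v_2,v_4] + [v_0,v_1,v_4] − [v_0,v_1,v_2],
  ∂[v_1,v_2,v_3,v_4] = [v_2,v_3,v_4] − [v_1,v_3,v_4] + [v_1,v_2,v_4] − [v_1,v_2,v_3].
This gives a 10×5 integer matrix of rank 4; reducing to Smith normal form yields diagonal entries (1,1,1,1).

Computing H_k = (kernel of ∂_k) / (image of ∂_{k+1}):

  H_0: rank C_0 − rank ∂_1 = 5 − 4 = 1, and the invariant factors of ∂_1 are all 1, so H_0 = Z.
  H_1: rank ker ∂_1 − rank ∂_2 = (10 − 4) − 6 = 0, and the invariant factors of ∂_2 are all 1, so H_1 = 0.
  H_2: rank ker ∂_2 − rank ∂_3 = (10 − 6) − 4 = 0, and the invariant factors of ∂_3 are all 1, so H_2 = 0.
  H_3: rank ker ∂_3 − rank ∂_4 = (5 − 4) − 0 = 1, and there is no ∂_4, so H_3 = Z.

H_0 ≅ Z,  H_1 = 0,  H_2 = 0,  H_3 ≅ Z.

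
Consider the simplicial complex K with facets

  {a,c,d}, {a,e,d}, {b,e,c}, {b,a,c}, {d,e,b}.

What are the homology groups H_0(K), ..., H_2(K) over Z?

H_0 = Z,  H_1 = Z,  H_2 = 0.

Order the vertices as a < b < c < d < e. Listing each simplex with vertices in this order, K has dimension 2 with simplices:

  0-simplices (5): a, b, c, d, e
  1-simplices (10): ab, ac, ad, ae, bc, bd, be, cd, ce, de
  2-simplices (5): abc, acd, ade, bce, bde

so the chain groups are C_0 ≅ Z^5, C_1 ≅ Z^10, C_2 ≅ Z^5.

∂_1: C_1 → C_0 sends each edge [p,q] (with p < q) to q − p.
The resulting 5×10 matrix has rank 4, and its Smith normal form has invariant factors (1,1,1,1).

The boundary map ∂_2: C_2 → C_1 sends each 2-simplex [p,q,r] to [q,r] − [p,r] + [p,q]. For instance
  ∂ade = de − ae + ad,
  ∂bce = ce − be + bc.
The resulting 10×5 matrix has rank 5, and its Smith normal form has invariant factors (1,1,1,1,1).

Computing H_k = (kernel of ∂_k) / (image of ∂_{k+1}):

  H_0: rank C_0 − rank ∂_1 = 5 − 4 = 1, and the invariant factors of ∂_1 are all 1, so H_0 ≅ Z.
  H_1: rank ker ∂_1 − rank ∂_2 = (10 − 4) − 5 = 1, and the invariant factors of ∂_2 are all 1, so H_1 ≅ Z.
  H_2: rank ker ∂_2 − rank ∂_3 = (5 − 5) − 0 = 0, and there is no ∂_3, so H_2 ≅ 0.

As a check, the Euler characteristic is 5 − 10 + 5 = 0, which agrees with 1 − 1 + 0 = 0.
(K is a triangulation of the Möbius band.)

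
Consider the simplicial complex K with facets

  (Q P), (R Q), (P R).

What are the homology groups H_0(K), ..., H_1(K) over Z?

H_0 ≅ Z,  H_1 ≅ Z.

We work with the vertex ordering P < Q < R. The simplices of K, each written with vertices in increasing order, are:

  0-simplices (3): P, Q, R
  1-simplices (3): PQ, PR, QR

so the chain groups are C_0 ≅ Z^3, C_1 ≅ Z^3.

Boundary ∂_1: C_1 → C_0 is given by ∂[p,q] = [q] − [p].
This gives a 3×3 integer matrix of rank 2; reducing to Smith normal form yields diagonal entries (1,1).

Now H_k = ker ∂_k / im ∂_{k+1}, so:

  H_0: rank C_0 − rank ∂_1 = 3 − 2 = 1, and the invariant factors of ∂_1 are all 1, so H_0 ≅ Z.
  H_1: rank ker ∂_1 − rank ∂_2 = (3 − 2) − 0 = 1, and there is no ∂_2, so H_1 ≅ Z.

As a check, the Euler characteristic is 3 − 3 = 0, which agrees with 1 − 1 = 0.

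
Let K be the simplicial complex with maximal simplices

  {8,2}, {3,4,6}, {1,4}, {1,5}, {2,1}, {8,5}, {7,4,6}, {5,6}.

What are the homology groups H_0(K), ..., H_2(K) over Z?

H_0 = Z,  H_1 = Z^2,  H_2 = 0.

We work with the vertex ordering 1 < 2 < 3 < 4 < 5 < 6 < 7 < 8. The simplices of K, each written with vertices in increasing order, are:

  0-simplices (8): [1], [2], [3], [4], [5], [6], [7], [8]
  1-simplices (11): [1,2], [1,4], [1,5], [2,8], [3,4], [3,6], [4,6], [4,7], [5,6], [5,8], [6,7]
  2-simplices (2): [3,4,6], [4,6,7]

Hence C_0 ≅ Z^8, C_1 ≅ Z^11, C_2 ≅ Z^2.

The boundary map ∂_1: C_1 → C_0 is given by ∂[p,q] = [q] − [p]. For instance
  ∂[6,7] = [7] − [6].
The 8×11 boundary matrix has rank 7 and Smith normal form diag(1,1,1,1,1,1,1).

The boundary map ∂_2: C_2 → C_1 acts by ∂[p,q,r] = [q,r] − [p,r] + [p,q]. For instance
  ∂[3,4,6] = [4,6] − [3,6] + [3,4],
  ∂[4,6,7] = [6,7] − [4,7] + [4,6].
The 11×2 boundary matrix has rank 2 and Smith normal form diag(1,1).

Now H_k = ker ∂_k / im ∂_{k+1}, so:

  H_0: rank C_0 − rank ∂_1 = 8 − 7 = 1, and the invariant factors of ∂_1 are all 1, so H_0 = Z.
  H_1: rank ker ∂_1 − rank ∂_2 = (11 − 7) − 2 = 2, and the invariant factors of ∂_2 are all 1, so H_1 = Z^2.
  H_2: rank ker ∂_2 − rank ∂_3 = (2 − 2) − 0 = 0, and there is no ∂_3, so H_2 = 0.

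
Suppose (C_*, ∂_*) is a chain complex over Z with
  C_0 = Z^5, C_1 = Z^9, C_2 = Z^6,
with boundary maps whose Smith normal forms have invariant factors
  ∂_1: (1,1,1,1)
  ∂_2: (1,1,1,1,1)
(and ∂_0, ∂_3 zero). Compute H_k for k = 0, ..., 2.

H_0 ≅ Z,  H_1 = 0,  H_2 ≅ Z.

H_0: b_0 = 5 − 0 − 4 = 1; torsion from ∂_1 factors > 1: none. So H_0 ≅ Z.
H_1: b_1 = 9 − 4 − 5 = 0; torsion from ∂_2 factors > 1: none. So H_1 ≅ 0.
H_2: b_2 = 6 − 5 − 0 = 1; torsion from ∂_3 factors > 1: none. So H_2 ≅ Z.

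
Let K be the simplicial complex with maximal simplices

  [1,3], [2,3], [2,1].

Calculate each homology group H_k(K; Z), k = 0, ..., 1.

H_0 ≅ Z,  H_1 ≅ Z.

Take the total order 1 < 2 < 3 on the vertex set. Then K (dimension 1) consists of the simplices:

  0-simplices (3): [1], [2], [3]
  1-simplices (3): [1,2], [1,3], [2,3]

so the chain groups are C_0 ≅ Z^3, C_1 ≅ Z^3.

The boundary map ∂_1: C_1 → C_0 sends each edge [p,q] (with p < q) to q − p. For instance
  ∂[2,3] = [3] − [2].
As a 3×3 matrix over Z this has rank 2, with invariant factors (1,1).

Computing H_k = (kernel of ∂_k) / (image of ∂_{k+1}):

  H_0: rank C_0 − rank ∂_1 = 3 − 2 = 1, and the invariant factors of ∂_1 are all 1, so H_0 ≅ Z.
  H_1: rank ker ∂_1 − rank ∂_2 = (3 − 2) − 0 = 1, and there is no ∂_2, so H_1 ≅ Z.

(K is a triangulation of the circle S^1.)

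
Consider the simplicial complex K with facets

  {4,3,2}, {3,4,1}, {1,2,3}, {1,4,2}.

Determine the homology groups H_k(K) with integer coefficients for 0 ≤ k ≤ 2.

Take the total order 1 < 2 < 3 < 4 on the vertex set. Then K (dimension 2) consists of the simplices:

  0-simplices (4): [1], [2], [3], [4]
  1-simplices (6): [1,2], [1,3], [1,4], [2,3], [2,4], [3,4]
  2-simplices (4): [1,2,3], [1,2,4], [1,3,4], [2,3,4]

giving chain groups C_0 ≅ Z^4, C_1 ≅ Z^6, C_2 ≅ Z^4.

Boundary ∂_1: C_1 → C_0 is given by ∂[p,q] = [q] − [p].
The resulting 4×6 matrix has rank 3, and its Smith normal form has invariant factors (1,1,1).

The boundary map ∂_2: C_2 → C_1 maps a triangle to the signed sum of its edges. For instance
  ∂[1,2,4] = [2,4] − [1,4] + [1,2],
  ∂[1,2,3] = [2,3] − [1,3] + [1,2].
This gives a 6×4 integer matrix of rank 3; reducing to Smith normal form yields diagonal entries (1,1,1).

Computing H_k = (kernel of ∂_k) / (image of ∂_{k+1}):

  H_0: rank C_0 − rank ∂_1 = 4 − 3 = 1, and the invariant factors of ∂_1 are all 1, so H_0 ≅ Z.
  H_1: rank ker ∂_1 − rank ∂_2 = (6 − 3) − 3 = 0, and the invariant factors of ∂_2 are all 1, so H_1 ≅ 0.
  H_2: rank ker ∂_2 − rank ∂_3 = (4 − 3) − 0 = 1, and there is no ∂_3, so H_2 ≅ Z.

(K is a triangulation of the 2-sphere S^2.)

H_0 ≅ Z,  H_1 = 0,  H_2 ≅ Z.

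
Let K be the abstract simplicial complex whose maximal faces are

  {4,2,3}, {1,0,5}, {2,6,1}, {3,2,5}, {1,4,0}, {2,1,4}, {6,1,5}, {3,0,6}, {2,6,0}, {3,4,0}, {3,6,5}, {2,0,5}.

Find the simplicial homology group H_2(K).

Fix the vertex order 0 < 1 < 2 < 3 < 4 < 5 < 6 and write every simplex with vertices in increasing order. Then dim K = 2 and the simplices of K are:

  0-simplices (7): [0], [1], [2], [3], [4], [5], [6]
  1-simplices (18): [0,1], [0,2], [0,3], [0,4], [0,5], [0,6], [1,2], [1,4], [1,5], [1,6], [2,3], [2,4], [2,5], [2,6], [3,4], [3,5], [3,6], [5,6]
  2-simplices (12): [0,1,4], [0,1,5], [0,2,5], [0,2,6], [0,3,4], [0,3,6], [1,2,4], [1,2,6], [1,5,6], [2,3,4], [2,3,5], [3,5,6]

so the chain groups are C_0 ≅ Z^7, C_1 ≅ Z^18, C_2 ≅ Z^12.

∂_1: C_1 → C_0 maps an edge to its endpoints' difference, ∂[p,q] = q − p. For instance
  ∂[0,6] = [6] − [0].
The resulting 7×18 matrix has rank 6, and its Smith normal form has invariant factors (1,1,1,1,1,1).

The boundary map ∂_2: C_2 → C_1 maps a triangle to the signed sum of its edges. For instance
  ∂[0,2,5] = [2,5] − [0,5] + [0,2],
  ∂[0,3,4] = [3,4] − [0,4] + [0,3].
As a 18×12 matrix over Z this has rank 12, with invariant factors (1,1,1,1,1,1,1,1,1,1,1,2).

Reading off H_k = ker ∂_k / im ∂_{k+1}:

  H_2: rank ker ∂_2 − rank ∂_3 = (12 − 12) − 0 = 0, and there is no ∂_3, so H_2 ≅ 0.

(K is a triangulation of the real projective plane RP^2.)

H_2 = 0.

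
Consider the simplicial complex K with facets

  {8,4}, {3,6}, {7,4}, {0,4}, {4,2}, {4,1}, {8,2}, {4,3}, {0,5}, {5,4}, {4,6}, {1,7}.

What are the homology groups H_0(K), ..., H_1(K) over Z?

H_0 = Z,  H_1 = Z^4.

Take the total order 0 < 1 < 2 < 3 < 4 < 5 < 6 < 7 < 8 on the vertex set. Then K (dimension 1) consists of the simplices:

  0-simplices (9): [0], [1], [2], [3], [4], [5], [6], [7], [8]
  1-simplices (12): [0,4], [0,5], [1,4], [1,7], [2,4], [2,8], [3,4], [3,6], [4,5], [4,6], [4,7], [4,8]

giving chain groups C_0 ≅ Z^9, C_1 ≅ Z^12.

The boundary map ∂_1: C_1 → C_0 maps an edge to its endpoints' difference, ∂[p,q] = q − p.
As a 9×12 matrix over Z this has rank 8, with invariant factors (1,1,1,1,1,1,1,1).

From H_k ≅ ker(∂_k) / im(∂_{k+1}) we obtain:

  H_0: rank C_0 − rank ∂_1 = 9 − 8 = 1, and the invariant factors of ∂_1 are all 1, so H_0 = Z.
  H_1: rank ker ∂_1 − rank ∂_2 = (12 − 8) − 0 = 4, and there is no ∂_2, so H_1 = Z^4.

(K is a triangulation of a wedge of 4 circles.)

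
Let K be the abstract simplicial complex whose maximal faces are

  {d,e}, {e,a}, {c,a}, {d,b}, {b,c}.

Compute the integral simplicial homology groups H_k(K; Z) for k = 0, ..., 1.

H_0 = Z,  H_1 = Z.

Take the total order a < b < c < d < e on the vertex set. Then K (dimension 1) consists of the simplices:

  0-simplices (5): a, b, c, d, e
  1-simplices (5): ac, ae, bc, bd, de

giving chain groups C_0 ≅ Z^5, C_1 ≅ Z^5.

The boundary map ∂_1: C_1 → C_0 is given by ∂[p,q] = [q] − [p]. For instance
  ∂bc = c − b.
The 5×5 boundary matrix has rank 4 and Smith normal form diag(1,1,1,1).

Computing H_k = (kernel of ∂_k) / (image of ∂_{k+1}):

  H_0: rank C_0 − rank ∂_1 = 5 − 4 = 1, and the invariant factors of ∂_1 are all 1, so H_0 ≅ Z.
  H_1: rank ker ∂_1 − rank ∂_2 = (5 − 4) − 0 = 1, and there is no ∂_2, so H_1 ≅ Z.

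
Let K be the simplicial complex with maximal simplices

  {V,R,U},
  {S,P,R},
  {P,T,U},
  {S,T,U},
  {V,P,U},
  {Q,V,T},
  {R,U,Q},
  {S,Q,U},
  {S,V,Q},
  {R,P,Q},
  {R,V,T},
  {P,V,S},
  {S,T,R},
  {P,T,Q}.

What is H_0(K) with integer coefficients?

We work with the vertex ordering P < Q < R < S < T < U < V. The simplices of K, each written with vertices in increasing order, are:

  0-simplices (7): P, Q, R, S, T, U, V
  1-simplices (21): PQ, PR, PS, PT, PU, PV, QR, QS, QT, QU, QV, RS, RT, RU, RV, ST, SU, SV, TU, TV, UV
  2-simplices (14): PQR, PQT, PRS, PSV, PTU, PUV, QRU, QSU, QSV, QTV, RST, RTV, RUV, STU

Hence C_0 ≅ Z^7, C_1 ≅ Z^21, C_2 ≅ Z^14.

∂_1: C_1 → C_0 maps an edge to its endpoints' difference, ∂[p,q] = q − p. For instance
  ∂QS = S − Q.
The 7×21 boundary matrix has rank 6 and Smith normal form diag(1,1,1,1,1,1).

∂_2: C_2 → C_1 acts by ∂[p,q,r] = [q,r] − [p,r] + [p,q]. For instance
  ∂RTV = TV − RV + RT,
  ∂PSV = SV − PV + PS.
As a 21×14 matrix over Z this has rank 13, with invariant factors (1,1,1,1,1,1,1,1,1,1,1,1,1).

From H_k ≅ ker(∂_k) / im(∂_{k+1}) we obtain:

  H_0: rank C_0 − rank ∂_1 = 7 − 6 = 1, and the invariant factors of ∂_1 are all 1, so H_0 = Z.

H_0 = Z.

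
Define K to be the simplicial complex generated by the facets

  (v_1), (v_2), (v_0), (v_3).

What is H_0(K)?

H_0 ≅ Z^4.

Fix the vertex order v_0 < v_1 < v_2 < v_3 and write every simplex with vertices in increasing order. Then dim K = 0 and the simplices of K are:

  0-simplices (4): [v_0], [v_1], [v_2], [v_3]

Hence C_0 ≅ Z^4.

From H_k ≅ ker(∂_k) / im(∂_{k+1}) we obtain:

  H_0: rank C_0 − rank ∂_1 = 4 − 0 = 4, and there is no ∂_1, so H_0 ≅ Z^4.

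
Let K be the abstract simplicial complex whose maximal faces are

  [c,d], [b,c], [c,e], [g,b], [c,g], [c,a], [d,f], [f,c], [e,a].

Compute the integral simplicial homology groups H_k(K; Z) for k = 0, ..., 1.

Order the vertices as a < b < c < d < e < f < g. Listing each simplex with vertices in this order, K has dimension 1 with simplices:

  0-simplices (7): a, b, c, d, e, f, g
  1-simplices (9): ac, ae, bc, bg, cd, ce, cf, cg, df

Hence C_0 ≅ Z^7, C_1 ≅ Z^9.

The boundary map ∂_1: C_1 → C_0 sends each edge [p,q] (with p < q) to q − p. For instance
  ∂cg = g − c.
The resulting 7×9 matrix has rank 6, and its Smith normal form has invariant factors (1,1,1,1,1,1).

From H_k ≅ ker(∂_k) / im(∂_{k+1}) we obtain:

  H_0: rank C_0 − rank ∂_1 = 7 − 6 = 1, and the invariant factors of ∂_1 are all 1, so H_0 ≅ Z.
  H_1: rank ker ∂_1 − rank ∂_2 = (9 − 6) − 0 = 3, and there is no ∂_2, so H_1 ≅ Z^3.

As a check, the Euler characteristic is 7 − 9 = -2, which agrees with 1 − 3 = -2.

H_0 = Z,  H_1 = Z^3.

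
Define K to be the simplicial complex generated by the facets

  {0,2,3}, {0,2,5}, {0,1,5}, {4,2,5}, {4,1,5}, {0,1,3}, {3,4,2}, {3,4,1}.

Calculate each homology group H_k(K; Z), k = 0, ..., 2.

Order the vertices as 0 < 1 < 2 < 3 < 4 < 5. Listing each simplex with vertices in this order, K has dimension 2 with simplices:

  0-simplices (6): [0], [1], [2], [3], [4], [5]
  1-simplices (12): [0,1], [0,2], [0,3], [0,5], [1,3], [1,4], [1,5], [2,3], [2,4], [2,5], [3,4], [4,5]
  2-simplices (8): [0,1,3], [0,1,5], [0,2,3], [0,2,5], [1,3,4], [1,4,5], [2,3,4], [2,4,5]

Hence C_0 ≅ Z^6, C_1 ≅ Z^12, C_2 ≅ Z^8.

The boundary map ∂_1: C_1 → C_0 maps an edge to its endpoints' difference, ∂[p,q] = q − p.
The resulting 6×12 matrix has rank 5, and its Smith normal form has invariant factors (1,1,1,1,1).

The boundary map ∂_2: C_2 → C_1 acts by ∂[p,q,r] = [q,r] − [p,r] + [p,q]. For instance
  ∂[2,4,5] = [4,5] − [2,5] + [2,4],
  ∂[0,1,5] = [1,5] − [0,5] + [0,1].
The 12×8 boundary matrix has rank 7 and Smith normal form diag(1,1,1,1,1,1,1).

From H_k ≅ ker(∂_k) / im(∂_{k+1}) we obtain:

  H_0: rank C_0 − rank ∂_1 = 6 − 5 = 1, and the invariant factors of ∂_1 are all 1, so H_0 ≅ Z.
  H_1: rank ker ∂_1 − rank ∂_2 = (12 − 5) − 7 = 0, and the invariant factors of ∂_2 are all 1, so H_1 ≅ 0.
  H_2: rank ker ∂_2 − rank ∂_3 = (8 − 7) − 0 = 1, and there is no ∂_3, so H_2 ≅ Z.

H_0 ≅ Z,  H_1 = 0,  H_2 ≅ Z.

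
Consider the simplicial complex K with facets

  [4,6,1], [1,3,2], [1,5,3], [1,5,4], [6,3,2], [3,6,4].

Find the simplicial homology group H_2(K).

Take the total order 1 < 2 < 3 < 4 < 5 < 6 on the vertex set. Then K (dimension 2) consists of the simplices:

  0-simplices (6): [1], [2], [3], [4], [5], [6]
  1-simplices (12): [1,2], [1,3], [1,4], [1,5], [1,6], [2,3], [2,6], [3,4], [3,5], [3,6], [4,5], [4,6]
  2-simplices (6): [1,2,3], [1,3,5], [1,4,5], [1,4,6], [2,3,6], [3,4,6]

giving chain groups C_0 ≅ Z^6, C_1 ≅ Z^12, C_2 ≅ Z^6.

Boundary ∂_1: C_1 → C_0 maps an edge to its endpoints' difference, ∂[p,q] = q − p.
As a 6×12 matrix over Z this has rank 5, with invariant factors (1,1,1,1,1).

Boundary ∂_2: C_2 → C_1 maps a triangle to the signed sum of its edges. For instance
  ∂[2,3,6] = [3,6] − [2,6] + [2,3],
  ∂[1,2,3] = [2,3] − [1,3] + [1,2].
This gives a 12×6 integer matrix of rank 6; reducing to Smith normal form yields diagonal entries (1,1,1,1,1,1).

Reading off H_k = ker ∂_k / im ∂_{k+1}:

  H_2: rank ker ∂_2 − rank ∂_3 = (6 − 6) − 0 = 0, and there is no ∂_3, so H_2 ≅ 0.

(K is a triangulation of the cylinder S^1 x I.)

H_2 ≅ 0.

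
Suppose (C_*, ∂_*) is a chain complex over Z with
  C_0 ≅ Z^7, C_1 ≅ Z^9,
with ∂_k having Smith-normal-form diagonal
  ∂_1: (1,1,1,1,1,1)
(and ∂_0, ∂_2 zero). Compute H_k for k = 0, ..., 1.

H_0: b_0 = 7 − 0 − 6 = 1; torsion from ∂_1 factors > 1: none. So H_0 = Z.
H_1: b_1 = 9 − 6 − 0 = 3; torsion from ∂_2 factors > 1: none. So H_1 = Z^3.

H_0 = Z,  H_1 = Z^3.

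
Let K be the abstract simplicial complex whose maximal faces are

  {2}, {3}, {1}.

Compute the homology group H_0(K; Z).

Take the total order 1 < 2 < 3 on the vertex set. Then K (dimension 0) consists of the simplices:

  0-simplices (3): [1], [2], [3]

so the chain groups are C_0 ≅ Z^3.

Reading off H_k = ker ∂_k / im ∂_{k+1}:

  H_0: rank C_0 − rank ∂_1 = 3 − 0 = 3, and there is no ∂_1, so H_0 ≅ Z^3.

(K is a triangulation of a set of 3 points.)

H_0 = Z^3.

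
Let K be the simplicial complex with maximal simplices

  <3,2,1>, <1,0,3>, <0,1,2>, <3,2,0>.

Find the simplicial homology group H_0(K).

We work with the vertex ordering 0 < 1 < 2 < 3. The simplices of K, each written with vertices in increasing order, are:

  0-simplices (4): [0], [1], [2], [3]
  1-simplices (6): [0,1], [0,2], [0,3], [1,2], [1,3], [2,3]
  2-simplices (4): [0,1,2], [0,1,3], [0,2,3], [1,2,3]

so the chain groups are C_0 ≅ Z^4, C_1 ≅ Z^6, C_2 ≅ Z^4.

Boundary ∂_1: C_1 → C_0 sends each edge [p,q] (with p < q) to q − p. For instance
  ∂[1,3] = [3] − [1].
The resulting 4×6 matrix has rank 3, and its Smith normal form has invariant factors (1,1,1).

∂_2: C_2 → C_1 maps a triangle to the signed sum of its edges. For instance
  ∂[0,1,3] = [1,3] − [0,3] + [0,1],
  ∂[0,2,3] = [2,3] − [0,3] + [0,2].
The 6×4 boundary matrix has rank 3 and Smith normal form diag(1,1,1).

Reading off H_k = ker ∂_k / im ∂_{k+1}:

  H_0: rank C_0 − rank ∂_1 = 4 − 3 = 1, and the invariant factors of ∂_1 are all 1, so H_0 = Z.

H_0 = Z.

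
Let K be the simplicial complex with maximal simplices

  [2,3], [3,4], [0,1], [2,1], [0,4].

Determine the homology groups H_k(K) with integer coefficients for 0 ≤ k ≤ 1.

Take the total order 0 < 1 < 2 < 3 < 4 on the vertex set. Then K (dimension 1) consists of the simplices:

  0-simplices (5): [0], [1], [2], [3], [4]
  1-simplices (5): [0,1], [0,4], [1,2], [2,3], [3,4]

giving chain groups C_0 ≅ Z^5, C_1 ≅ Z^5.

∂_1: C_1 → C_0 maps an edge to its endpoints' difference, ∂[p,q] = q − p. For instance
  ∂[0,4] = [4] − [0].
The 5×5 boundary matrix has rank 4 and Smith normal form diag(1,1,1,1).

Computing H_k = (kernel of ∂_k) / (image of ∂_{k+1}):

  H_0: rank C_0 − rank ∂_1 = 5 − 4 = 1, and the invariant factors of ∂_1 are all 1, so H_0 ≅ Z.
  H_1: rank ker ∂_1 − rank ∂_2 = (5 − 4) − 0 = 1, and there is no ∂_2, so H_1 ≅ Z.

H_0 = Z,  H_1 = Z.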